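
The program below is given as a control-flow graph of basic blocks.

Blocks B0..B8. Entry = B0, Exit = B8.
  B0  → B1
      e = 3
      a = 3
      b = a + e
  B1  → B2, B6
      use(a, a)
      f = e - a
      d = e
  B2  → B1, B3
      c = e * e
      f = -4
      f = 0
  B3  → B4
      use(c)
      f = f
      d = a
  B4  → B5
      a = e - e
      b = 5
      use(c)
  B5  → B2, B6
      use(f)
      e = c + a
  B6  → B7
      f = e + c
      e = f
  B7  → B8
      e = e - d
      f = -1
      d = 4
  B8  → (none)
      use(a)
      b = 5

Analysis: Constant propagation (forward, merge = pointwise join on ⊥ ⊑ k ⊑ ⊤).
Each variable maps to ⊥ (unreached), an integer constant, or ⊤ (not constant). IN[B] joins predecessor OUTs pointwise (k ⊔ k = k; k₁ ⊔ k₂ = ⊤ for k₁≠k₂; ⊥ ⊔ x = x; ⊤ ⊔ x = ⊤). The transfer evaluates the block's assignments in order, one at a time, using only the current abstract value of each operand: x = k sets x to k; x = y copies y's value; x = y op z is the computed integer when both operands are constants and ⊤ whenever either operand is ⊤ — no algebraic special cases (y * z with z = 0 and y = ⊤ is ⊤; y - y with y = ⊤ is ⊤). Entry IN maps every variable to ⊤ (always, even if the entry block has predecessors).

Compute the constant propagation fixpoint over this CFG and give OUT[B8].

Answer: {a: ⊤, b: 5, c: ⊤, d: 4, e: ⊤, f: -1}

Derivation:
Per-block solution:
  B0:   IN=(all ⊤)   OUT={a:3, b:6, e:3; rest ⊤}
  B1:   IN=(all ⊤)   OUT=(all ⊤)
  B2:   IN=(all ⊤)   OUT={f:0; rest ⊤}
  B3:   IN={f:0; rest ⊤}   OUT={f:0; rest ⊤}
  B4:   IN={f:0; rest ⊤}   OUT={b:5, f:0; rest ⊤}
  B5:   IN={b:5, f:0; rest ⊤}   OUT={b:5, f:0; rest ⊤}
  B6:   IN=(all ⊤)   OUT=(all ⊤)
  B7:   IN=(all ⊤)   OUT={d:4, f:-1; rest ⊤}
  B8:   IN={d:4, f:-1; rest ⊤}   OUT={b:5, d:4, f:-1; rest ⊤}

Merge at B8: IN[B8] = OUT[B7] = {a: ⊤, b: ⊤, c: ⊤, d: 4, e: ⊤, f: -1}
Applying B8's transfer function to that IN value gives OUT[B8] (row B8 above).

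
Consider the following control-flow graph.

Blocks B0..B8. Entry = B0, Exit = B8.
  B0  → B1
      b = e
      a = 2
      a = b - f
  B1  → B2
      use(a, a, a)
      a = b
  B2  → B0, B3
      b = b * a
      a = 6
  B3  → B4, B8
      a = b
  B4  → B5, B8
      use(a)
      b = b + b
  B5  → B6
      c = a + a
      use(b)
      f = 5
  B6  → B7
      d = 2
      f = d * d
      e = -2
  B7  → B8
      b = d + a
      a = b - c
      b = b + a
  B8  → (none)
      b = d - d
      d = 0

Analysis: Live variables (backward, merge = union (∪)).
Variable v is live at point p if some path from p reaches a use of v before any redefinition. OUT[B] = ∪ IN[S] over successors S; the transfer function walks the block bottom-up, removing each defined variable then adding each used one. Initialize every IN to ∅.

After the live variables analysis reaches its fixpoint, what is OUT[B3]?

Answer: {a, b, d}

Derivation:
Fixpoint table:
  B0:  IN={d, e, f}  OUT={a, b, d, e, f}
  B1:  IN={a, b, d, e, f}  OUT={a, b, d, e, f}
  B2:  IN={a, b, d, e, f}  OUT={b, d, e, f}
  B3:  IN={b, d}  OUT={a, b, d}
  B4:  IN={a, b, d}  OUT={a, b, d}
  B5:  IN={a, b}  OUT={a, c}
  B6:  IN={a, c}  OUT={a, c, d}
  B7:  IN={a, c, d}  OUT={d}
  B8:  IN={d}  OUT={}

Merge at B3: OUT[B3] = IN[B4] ⊔ IN[B8] = {a, b, d}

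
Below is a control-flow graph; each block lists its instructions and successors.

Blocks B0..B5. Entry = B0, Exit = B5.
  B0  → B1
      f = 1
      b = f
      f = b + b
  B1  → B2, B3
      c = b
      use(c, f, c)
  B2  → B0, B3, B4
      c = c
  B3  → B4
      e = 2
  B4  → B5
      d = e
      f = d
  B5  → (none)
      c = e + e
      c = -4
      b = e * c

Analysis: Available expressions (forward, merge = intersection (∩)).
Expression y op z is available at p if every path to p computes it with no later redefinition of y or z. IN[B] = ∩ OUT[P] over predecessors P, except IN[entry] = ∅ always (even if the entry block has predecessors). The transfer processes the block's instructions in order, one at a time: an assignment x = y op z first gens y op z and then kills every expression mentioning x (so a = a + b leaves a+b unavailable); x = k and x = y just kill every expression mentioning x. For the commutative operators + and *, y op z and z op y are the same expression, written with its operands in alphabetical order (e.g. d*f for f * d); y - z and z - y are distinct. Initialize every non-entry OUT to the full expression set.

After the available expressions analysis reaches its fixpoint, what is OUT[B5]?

Per-block solution:
  B0:  IN={}  OUT={b+b}
  B1:  IN={b+b}  OUT={b+b}
  B2:  IN={b+b}  OUT={b+b}
  B3:  IN={b+b}  OUT={b+b}
  B4:  IN={b+b}  OUT={b+b}
  B5:  IN={b+b}  OUT={c*e, e+e}

Merge at B5: IN[B5] = OUT[B4] = {b+b}
Applying B5's transfer function to that IN value gives OUT[B5] (row B5 above).

Answer: {c*e, e+e}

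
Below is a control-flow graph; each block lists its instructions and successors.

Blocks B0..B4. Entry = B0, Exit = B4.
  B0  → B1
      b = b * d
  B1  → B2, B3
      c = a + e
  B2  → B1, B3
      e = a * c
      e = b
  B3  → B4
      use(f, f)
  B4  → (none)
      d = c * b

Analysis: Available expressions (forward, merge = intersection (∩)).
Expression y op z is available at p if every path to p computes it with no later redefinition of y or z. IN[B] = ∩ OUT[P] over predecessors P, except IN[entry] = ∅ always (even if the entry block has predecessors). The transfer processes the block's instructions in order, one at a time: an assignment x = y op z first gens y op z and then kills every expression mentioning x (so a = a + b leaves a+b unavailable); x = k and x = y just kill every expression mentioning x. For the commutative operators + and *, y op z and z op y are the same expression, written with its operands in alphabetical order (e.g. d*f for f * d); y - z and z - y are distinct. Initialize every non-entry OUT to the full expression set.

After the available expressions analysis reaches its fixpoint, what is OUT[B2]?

Answer: {a*c}

Trace:
Converged values:
  B0:   IN={}   OUT={}
  B1:   IN={}   OUT={a+e}
  B2:   IN={a+e}   OUT={a*c}
  B3:   IN={}   OUT={}
  B4:   IN={}   OUT={b*c}

Merge at B2: IN[B2] = OUT[B1] = {a+e}
Applying B2's transfer function to that IN value gives OUT[B2] (row B2 above).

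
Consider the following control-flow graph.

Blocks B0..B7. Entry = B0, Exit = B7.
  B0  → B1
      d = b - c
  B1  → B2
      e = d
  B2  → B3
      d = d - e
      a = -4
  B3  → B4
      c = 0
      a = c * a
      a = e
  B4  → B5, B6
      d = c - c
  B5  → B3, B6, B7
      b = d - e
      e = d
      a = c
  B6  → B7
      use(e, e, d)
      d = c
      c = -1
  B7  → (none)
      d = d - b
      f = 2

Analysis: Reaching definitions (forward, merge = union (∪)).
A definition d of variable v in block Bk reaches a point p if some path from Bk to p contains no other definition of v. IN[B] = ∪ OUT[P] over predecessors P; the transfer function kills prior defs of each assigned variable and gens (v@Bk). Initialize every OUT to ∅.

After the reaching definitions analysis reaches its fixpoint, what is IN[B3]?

Answer: {a@B2, a@B5, b@B5, c@B3, d@B2, d@B4, e@B1, e@B5}

Derivation:
Converged values:
  B0:  IN={}  OUT={d@B0}
  B1:  IN={d@B0}  OUT={d@B0, e@B1}
  B2:  IN={d@B0, e@B1}  OUT={a@B2, d@B2, e@B1}
  B3:  IN={a@B2, a@B5, b@B5, c@B3, d@B2, d@B4, e@B1, e@B5}  OUT={a@B3, b@B5, c@B3, d@B2, d@B4, e@B1, e@B5}
  B4:  IN={a@B3, b@B5, c@B3, d@B2, d@B4, e@B1, e@B5}  OUT={a@B3, b@B5, c@B3, d@B4, e@B1, e@B5}
  B5:  IN={a@B3, b@B5, c@B3, d@B4, e@B1, e@B5}  OUT={a@B5, b@B5, c@B3, d@B4, e@B5}
  B6:  IN={a@B3, a@B5, b@B5, c@B3, d@B4, e@B1, e@B5}  OUT={a@B3, a@B5, b@B5, c@B6, d@B6, e@B1, e@B5}
  B7:  IN={a@B3, a@B5, b@B5, c@B3, c@B6, d@B4, d@B6, e@B1, e@B5}  OUT={a@B3, a@B5, b@B5, c@B3, c@B6, d@B7, e@B1, e@B5, f@B7}

Merge at B3: IN[B3] = OUT[B2] ⊔ OUT[B5] = {a@B2, a@B5, b@B5, c@B3, d@B2, d@B4, e@B1, e@B5}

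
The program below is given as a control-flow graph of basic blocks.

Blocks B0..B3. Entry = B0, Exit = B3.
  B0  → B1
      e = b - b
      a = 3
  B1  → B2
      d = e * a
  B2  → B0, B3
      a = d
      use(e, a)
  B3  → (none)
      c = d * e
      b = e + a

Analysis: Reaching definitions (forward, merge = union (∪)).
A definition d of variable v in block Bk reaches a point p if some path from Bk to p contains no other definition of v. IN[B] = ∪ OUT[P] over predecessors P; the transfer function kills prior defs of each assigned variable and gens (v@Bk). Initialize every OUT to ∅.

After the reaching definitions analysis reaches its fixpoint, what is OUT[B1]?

Answer: {a@B0, d@B1, e@B0}

Derivation:
Per-block solution:
  B0:  IN={a@B2, d@B1, e@B0}  OUT={a@B0, d@B1, e@B0}
  B1:  IN={a@B0, d@B1, e@B0}  OUT={a@B0, d@B1, e@B0}
  B2:  IN={a@B0, d@B1, e@B0}  OUT={a@B2, d@B1, e@B0}
  B3:  IN={a@B2, d@B1, e@B0}  OUT={a@B2, b@B3, c@B3, d@B1, e@B0}

Merge at B1: IN[B1] = OUT[B0] = {a@B0, d@B1, e@B0}
Applying B1's transfer function to that IN value gives OUT[B1] (row B1 above).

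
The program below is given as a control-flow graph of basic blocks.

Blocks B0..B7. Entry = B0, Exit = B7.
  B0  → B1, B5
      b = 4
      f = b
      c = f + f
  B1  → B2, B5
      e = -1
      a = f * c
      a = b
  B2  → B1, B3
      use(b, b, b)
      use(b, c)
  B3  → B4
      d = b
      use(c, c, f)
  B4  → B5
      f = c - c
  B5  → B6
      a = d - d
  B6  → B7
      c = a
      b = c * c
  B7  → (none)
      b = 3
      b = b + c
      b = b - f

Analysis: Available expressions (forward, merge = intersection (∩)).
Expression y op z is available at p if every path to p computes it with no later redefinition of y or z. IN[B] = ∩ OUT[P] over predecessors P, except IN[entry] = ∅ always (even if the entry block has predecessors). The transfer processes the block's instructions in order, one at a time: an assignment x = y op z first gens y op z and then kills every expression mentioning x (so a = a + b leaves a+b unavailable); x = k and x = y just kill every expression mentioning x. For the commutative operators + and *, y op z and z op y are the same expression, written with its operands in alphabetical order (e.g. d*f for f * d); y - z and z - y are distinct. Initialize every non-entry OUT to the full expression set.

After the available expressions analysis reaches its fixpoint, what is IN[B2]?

Per-block solution:
  B0:  IN={}  OUT={f+f}
  B1:  IN={f+f}  OUT={c*f, f+f}
  B2:  IN={c*f, f+f}  OUT={c*f, f+f}
  B3:  IN={c*f, f+f}  OUT={c*f, f+f}
  B4:  IN={c*f, f+f}  OUT={c-c}
  B5:  IN={}  OUT={d-d}
  B6:  IN={d-d}  OUT={c*c, d-d}
  B7:  IN={c*c, d-d}  OUT={c*c, d-d}

Merge at B2: IN[B2] = OUT[B1] = {c*f, f+f}

Answer: {c*f, f+f}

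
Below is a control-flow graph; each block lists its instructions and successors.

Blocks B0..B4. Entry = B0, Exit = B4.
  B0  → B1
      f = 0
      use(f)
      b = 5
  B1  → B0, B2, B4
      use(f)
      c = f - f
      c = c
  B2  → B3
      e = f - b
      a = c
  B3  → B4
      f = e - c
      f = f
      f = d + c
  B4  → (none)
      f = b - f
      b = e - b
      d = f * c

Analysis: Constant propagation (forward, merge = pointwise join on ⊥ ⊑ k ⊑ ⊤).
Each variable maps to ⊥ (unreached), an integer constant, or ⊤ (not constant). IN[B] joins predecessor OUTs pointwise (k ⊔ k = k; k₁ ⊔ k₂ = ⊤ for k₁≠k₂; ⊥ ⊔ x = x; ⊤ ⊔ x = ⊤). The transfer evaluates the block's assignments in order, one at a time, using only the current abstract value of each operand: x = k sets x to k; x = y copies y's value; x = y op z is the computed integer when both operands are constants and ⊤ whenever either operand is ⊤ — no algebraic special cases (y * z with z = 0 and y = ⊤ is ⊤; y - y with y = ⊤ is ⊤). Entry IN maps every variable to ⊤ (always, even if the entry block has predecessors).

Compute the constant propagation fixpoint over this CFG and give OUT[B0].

Fixpoint table:
  B0:   IN=(all ⊤)   OUT={b:5, f:0; rest ⊤}
  B1:   IN={b:5, f:0; rest ⊤}   OUT={b:5, c:0, f:0; rest ⊤}
  B2:   IN={b:5, c:0, f:0; rest ⊤}   OUT={a:0, b:5, c:0, e:-5, f:0; rest ⊤}
  B3:   IN={a:0, b:5, c:0, e:-5, f:0; rest ⊤}   OUT={a:0, b:5, c:0, e:-5; rest ⊤}
  B4:   IN={b:5, c:0; rest ⊤}   OUT={c:0; rest ⊤}

Merge at B0 (entry node, so the boundary value (all ⊤) is joined with the incoming edge(s)): IN[B0] = (all ⊤) ⊔ OUT[B1] = {a: ⊤, b: ⊤, c: ⊤, d: ⊤, e: ⊤, f: ⊤}
Applying B0's transfer function to that IN value gives OUT[B0] (row B0 above).

Answer: {a: ⊤, b: 5, c: ⊤, d: ⊤, e: ⊤, f: 0}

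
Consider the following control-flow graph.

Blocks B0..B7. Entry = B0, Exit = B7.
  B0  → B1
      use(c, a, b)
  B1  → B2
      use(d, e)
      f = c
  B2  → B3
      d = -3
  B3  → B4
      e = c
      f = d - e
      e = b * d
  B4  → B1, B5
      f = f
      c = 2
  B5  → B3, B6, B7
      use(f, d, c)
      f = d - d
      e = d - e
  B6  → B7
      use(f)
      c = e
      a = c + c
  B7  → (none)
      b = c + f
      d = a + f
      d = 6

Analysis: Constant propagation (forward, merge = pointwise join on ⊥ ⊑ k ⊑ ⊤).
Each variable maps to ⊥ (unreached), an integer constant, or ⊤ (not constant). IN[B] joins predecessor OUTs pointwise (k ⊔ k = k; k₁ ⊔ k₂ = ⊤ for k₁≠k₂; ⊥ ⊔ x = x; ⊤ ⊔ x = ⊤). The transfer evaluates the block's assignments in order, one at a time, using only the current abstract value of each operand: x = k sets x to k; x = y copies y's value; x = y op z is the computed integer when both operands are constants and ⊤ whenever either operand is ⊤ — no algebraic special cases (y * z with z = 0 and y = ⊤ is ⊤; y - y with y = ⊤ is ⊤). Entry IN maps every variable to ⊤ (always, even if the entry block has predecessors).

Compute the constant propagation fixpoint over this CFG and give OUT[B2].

Answer: {a: ⊤, b: ⊤, c: ⊤, d: -3, e: ⊤, f: ⊤}

Trace:
Fixpoint table:
  B0:  IN=(all ⊤)  OUT=(all ⊤)
  B1:  IN=(all ⊤)  OUT=(all ⊤)
  B2:  IN=(all ⊤)  OUT={d:-3; rest ⊤}
  B3:  IN={d:-3; rest ⊤}  OUT={d:-3; rest ⊤}
  B4:  IN={d:-3; rest ⊤}  OUT={c:2, d:-3; rest ⊤}
  B5:  IN={c:2, d:-3; rest ⊤}  OUT={c:2, d:-3, f:0; rest ⊤}
  B6:  IN={c:2, d:-3, f:0; rest ⊤}  OUT={d:-3, f:0; rest ⊤}
  B7:  IN={d:-3, f:0; rest ⊤}  OUT={d:6, f:0; rest ⊤}

Merge at B2: IN[B2] = OUT[B1] = {a: ⊤, b: ⊤, c: ⊤, d: ⊤, e: ⊤, f: ⊤}
Applying B2's transfer function to that IN value gives OUT[B2] (row B2 above).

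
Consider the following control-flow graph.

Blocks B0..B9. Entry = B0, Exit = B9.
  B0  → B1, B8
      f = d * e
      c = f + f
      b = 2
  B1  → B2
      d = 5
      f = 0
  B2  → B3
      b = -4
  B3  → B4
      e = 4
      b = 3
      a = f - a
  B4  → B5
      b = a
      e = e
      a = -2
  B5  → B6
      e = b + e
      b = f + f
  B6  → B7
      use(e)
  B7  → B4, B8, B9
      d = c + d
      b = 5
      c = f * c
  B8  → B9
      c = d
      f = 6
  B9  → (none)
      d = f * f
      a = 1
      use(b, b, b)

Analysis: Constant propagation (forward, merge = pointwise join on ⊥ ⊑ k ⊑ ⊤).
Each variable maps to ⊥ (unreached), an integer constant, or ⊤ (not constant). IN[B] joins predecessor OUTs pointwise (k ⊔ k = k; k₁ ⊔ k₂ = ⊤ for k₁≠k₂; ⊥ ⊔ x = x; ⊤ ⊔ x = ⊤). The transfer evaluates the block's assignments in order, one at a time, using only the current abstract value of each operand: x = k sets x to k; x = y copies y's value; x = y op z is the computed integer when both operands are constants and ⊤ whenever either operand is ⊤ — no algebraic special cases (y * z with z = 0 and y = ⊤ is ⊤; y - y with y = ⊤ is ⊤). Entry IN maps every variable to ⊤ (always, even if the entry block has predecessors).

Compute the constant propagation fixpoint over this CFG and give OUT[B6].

Answer: {a: -2, b: 0, c: ⊤, d: ⊤, e: ⊤, f: 0}

Working:
Converged values:
  B0:  IN=(all ⊤)  OUT={b:2; rest ⊤}
  B1:  IN={b:2; rest ⊤}  OUT={b:2, d:5, f:0; rest ⊤}
  B2:  IN={b:2, d:5, f:0; rest ⊤}  OUT={b:-4, d:5, f:0; rest ⊤}
  B3:  IN={b:-4, d:5, f:0; rest ⊤}  OUT={b:3, d:5, e:4, f:0; rest ⊤}
  B4:  IN={f:0; rest ⊤}  OUT={a:-2, f:0; rest ⊤}
  B5:  IN={a:-2, f:0; rest ⊤}  OUT={a:-2, b:0, f:0; rest ⊤}
  B6:  IN={a:-2, b:0, f:0; rest ⊤}  OUT={a:-2, b:0, f:0; rest ⊤}
  B7:  IN={a:-2, b:0, f:0; rest ⊤}  OUT={a:-2, b:5, f:0; rest ⊤}
  B8:  IN=(all ⊤)  OUT={f:6; rest ⊤}
  B9:  IN=(all ⊤)  OUT={a:1; rest ⊤}

Merge at B6: IN[B6] = OUT[B5] = {a: -2, b: 0, c: ⊤, d: ⊤, e: ⊤, f: 0}
Applying B6's transfer function to that IN value gives OUT[B6] (row B6 above).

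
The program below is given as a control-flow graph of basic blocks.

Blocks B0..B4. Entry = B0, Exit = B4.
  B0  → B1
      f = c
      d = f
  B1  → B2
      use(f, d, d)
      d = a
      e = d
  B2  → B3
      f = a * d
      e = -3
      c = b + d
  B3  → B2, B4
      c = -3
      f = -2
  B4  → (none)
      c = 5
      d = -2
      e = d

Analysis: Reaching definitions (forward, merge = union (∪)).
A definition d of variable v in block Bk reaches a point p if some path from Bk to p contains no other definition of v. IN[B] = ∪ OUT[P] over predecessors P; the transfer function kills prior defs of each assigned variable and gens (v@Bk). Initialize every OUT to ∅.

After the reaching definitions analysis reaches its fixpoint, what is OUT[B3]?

Fixpoint table:
  B0:  IN={}  OUT={d@B0, f@B0}
  B1:  IN={d@B0, f@B0}  OUT={d@B1, e@B1, f@B0}
  B2:  IN={c@B3, d@B1, e@B1, e@B2, f@B0, f@B3}  OUT={c@B2, d@B1, e@B2, f@B2}
  B3:  IN={c@B2, d@B1, e@B2, f@B2}  OUT={c@B3, d@B1, e@B2, f@B3}
  B4:  IN={c@B3, d@B1, e@B2, f@B3}  OUT={c@B4, d@B4, e@B4, f@B3}

Merge at B3: IN[B3] = OUT[B2] = {c@B2, d@B1, e@B2, f@B2}
Applying B3's transfer function to that IN value gives OUT[B3] (row B3 above).

Answer: {c@B3, d@B1, e@B2, f@B3}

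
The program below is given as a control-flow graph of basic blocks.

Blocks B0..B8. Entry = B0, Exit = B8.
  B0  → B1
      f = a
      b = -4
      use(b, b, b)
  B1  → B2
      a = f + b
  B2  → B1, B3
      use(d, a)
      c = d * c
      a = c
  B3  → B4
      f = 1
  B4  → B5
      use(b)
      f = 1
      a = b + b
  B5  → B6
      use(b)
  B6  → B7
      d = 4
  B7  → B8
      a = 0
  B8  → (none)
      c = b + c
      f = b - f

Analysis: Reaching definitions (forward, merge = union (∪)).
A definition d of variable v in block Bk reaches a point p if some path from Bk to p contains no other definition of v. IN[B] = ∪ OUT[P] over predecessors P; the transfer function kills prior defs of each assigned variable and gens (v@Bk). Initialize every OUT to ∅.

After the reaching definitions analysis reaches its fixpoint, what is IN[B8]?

Answer: {a@B7, b@B0, c@B2, d@B6, f@B4}

Working:
Fixpoint table:
  B0:  IN={}  OUT={b@B0, f@B0}
  B1:  IN={a@B2, b@B0, c@B2, f@B0}  OUT={a@B1, b@B0, c@B2, f@B0}
  B2:  IN={a@B1, b@B0, c@B2, f@B0}  OUT={a@B2, b@B0, c@B2, f@B0}
  B3:  IN={a@B2, b@B0, c@B2, f@B0}  OUT={a@B2, b@B0, c@B2, f@B3}
  B4:  IN={a@B2, b@B0, c@B2, f@B3}  OUT={a@B4, b@B0, c@B2, f@B4}
  B5:  IN={a@B4, b@B0, c@B2, f@B4}  OUT={a@B4, b@B0, c@B2, f@B4}
  B6:  IN={a@B4, b@B0, c@B2, f@B4}  OUT={a@B4, b@B0, c@B2, d@B6, f@B4}
  B7:  IN={a@B4, b@B0, c@B2, d@B6, f@B4}  OUT={a@B7, b@B0, c@B2, d@B6, f@B4}
  B8:  IN={a@B7, b@B0, c@B2, d@B6, f@B4}  OUT={a@B7, b@B0, c@B8, d@B6, f@B8}

Merge at B8: IN[B8] = OUT[B7] = {a@B7, b@B0, c@B2, d@B6, f@B4}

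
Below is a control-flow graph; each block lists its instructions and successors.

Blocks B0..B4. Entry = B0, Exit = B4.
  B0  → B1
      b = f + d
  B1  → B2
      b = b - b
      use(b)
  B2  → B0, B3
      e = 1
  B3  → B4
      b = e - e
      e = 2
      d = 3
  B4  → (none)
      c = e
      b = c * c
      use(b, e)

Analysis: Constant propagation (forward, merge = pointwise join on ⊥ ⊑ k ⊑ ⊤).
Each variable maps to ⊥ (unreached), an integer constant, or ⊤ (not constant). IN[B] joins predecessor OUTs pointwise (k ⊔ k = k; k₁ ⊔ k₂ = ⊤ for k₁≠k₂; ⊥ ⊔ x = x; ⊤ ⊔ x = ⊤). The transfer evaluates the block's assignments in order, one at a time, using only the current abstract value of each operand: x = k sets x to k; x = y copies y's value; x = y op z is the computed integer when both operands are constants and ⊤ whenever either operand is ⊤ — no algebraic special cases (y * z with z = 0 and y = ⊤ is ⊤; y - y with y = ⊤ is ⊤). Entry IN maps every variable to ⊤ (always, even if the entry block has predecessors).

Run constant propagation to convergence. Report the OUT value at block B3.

Converged values:
  B0:  IN=(all ⊤)  OUT=(all ⊤)
  B1:  IN=(all ⊤)  OUT=(all ⊤)
  B2:  IN=(all ⊤)  OUT={e:1; rest ⊤}
  B3:  IN={e:1; rest ⊤}  OUT={b:0, d:3, e:2; rest ⊤}
  B4:  IN={b:0, d:3, e:2; rest ⊤}  OUT={b:4, c:2, d:3, e:2; rest ⊤}

Merge at B3: IN[B3] = OUT[B2] = {a: ⊤, b: ⊤, c: ⊤, d: ⊤, e: 1, f: ⊤}
Applying B3's transfer function to that IN value gives OUT[B3] (row B3 above).

Answer: {a: ⊤, b: 0, c: ⊤, d: 3, e: 2, f: ⊤}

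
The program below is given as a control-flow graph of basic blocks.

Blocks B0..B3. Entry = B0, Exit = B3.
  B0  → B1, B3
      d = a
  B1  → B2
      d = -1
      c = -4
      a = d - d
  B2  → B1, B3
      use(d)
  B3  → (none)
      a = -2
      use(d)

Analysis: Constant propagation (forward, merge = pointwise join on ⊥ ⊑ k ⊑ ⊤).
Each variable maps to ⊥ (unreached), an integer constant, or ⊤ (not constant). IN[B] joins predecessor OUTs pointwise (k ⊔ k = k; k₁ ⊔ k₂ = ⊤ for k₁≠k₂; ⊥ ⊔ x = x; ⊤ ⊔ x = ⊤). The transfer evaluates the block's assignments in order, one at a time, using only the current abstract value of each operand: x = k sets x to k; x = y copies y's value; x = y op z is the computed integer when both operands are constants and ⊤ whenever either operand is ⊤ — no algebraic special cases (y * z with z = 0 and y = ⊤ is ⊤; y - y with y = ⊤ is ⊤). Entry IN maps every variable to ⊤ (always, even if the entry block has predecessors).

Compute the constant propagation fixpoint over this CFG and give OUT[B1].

Per-block solution:
  B0:  IN=(all ⊤)  OUT=(all ⊤)
  B1:  IN=(all ⊤)  OUT={a:0, c:-4, d:-1; rest ⊤}
  B2:  IN={a:0, c:-4, d:-1; rest ⊤}  OUT={a:0, c:-4, d:-1; rest ⊤}
  B3:  IN=(all ⊤)  OUT={a:-2; rest ⊤}

Merge at B1: IN[B1] = OUT[B0] ⊔ OUT[B2] = {a: ⊤, b: ⊤, c: ⊤, d: ⊤, e: ⊤, f: ⊤}
Applying B1's transfer function to that IN value gives OUT[B1] (row B1 above).

Answer: {a: 0, b: ⊤, c: -4, d: -1, e: ⊤, f: ⊤}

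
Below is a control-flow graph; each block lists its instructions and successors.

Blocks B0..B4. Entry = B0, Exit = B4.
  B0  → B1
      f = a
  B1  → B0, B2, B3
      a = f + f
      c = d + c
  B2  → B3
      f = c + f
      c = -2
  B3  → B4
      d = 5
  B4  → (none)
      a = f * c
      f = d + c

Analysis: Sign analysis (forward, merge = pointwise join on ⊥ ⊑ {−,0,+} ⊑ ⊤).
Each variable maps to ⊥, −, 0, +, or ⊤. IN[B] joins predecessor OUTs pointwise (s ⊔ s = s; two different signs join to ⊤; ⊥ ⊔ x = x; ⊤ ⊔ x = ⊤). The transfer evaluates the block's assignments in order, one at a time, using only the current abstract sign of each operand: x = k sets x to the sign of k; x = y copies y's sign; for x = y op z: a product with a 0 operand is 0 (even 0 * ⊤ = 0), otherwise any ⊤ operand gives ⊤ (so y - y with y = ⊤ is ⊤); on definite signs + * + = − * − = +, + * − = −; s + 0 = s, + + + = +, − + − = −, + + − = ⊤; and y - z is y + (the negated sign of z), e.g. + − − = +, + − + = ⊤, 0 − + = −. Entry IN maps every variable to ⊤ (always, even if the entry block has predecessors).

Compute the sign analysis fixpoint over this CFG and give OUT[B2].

Answer: {a: ⊤, b: ⊤, c: -, d: ⊤, e: ⊤, f: ⊤}

Working:
Fixpoint table:
  B0: | IN=(all ⊤) | OUT=(all ⊤)
  B1: | IN=(all ⊤) | OUT=(all ⊤)
  B2: | IN=(all ⊤) | OUT={c:-; rest ⊤}
  B3: | IN=(all ⊤) | OUT={d:+; rest ⊤}
  B4: | IN={d:+; rest ⊤} | OUT={d:+; rest ⊤}

Merge at B2: IN[B2] = OUT[B1] = {a: ⊤, b: ⊤, c: ⊤, d: ⊤, e: ⊤, f: ⊤}
Applying B2's transfer function to that IN value gives OUT[B2] (row B2 above).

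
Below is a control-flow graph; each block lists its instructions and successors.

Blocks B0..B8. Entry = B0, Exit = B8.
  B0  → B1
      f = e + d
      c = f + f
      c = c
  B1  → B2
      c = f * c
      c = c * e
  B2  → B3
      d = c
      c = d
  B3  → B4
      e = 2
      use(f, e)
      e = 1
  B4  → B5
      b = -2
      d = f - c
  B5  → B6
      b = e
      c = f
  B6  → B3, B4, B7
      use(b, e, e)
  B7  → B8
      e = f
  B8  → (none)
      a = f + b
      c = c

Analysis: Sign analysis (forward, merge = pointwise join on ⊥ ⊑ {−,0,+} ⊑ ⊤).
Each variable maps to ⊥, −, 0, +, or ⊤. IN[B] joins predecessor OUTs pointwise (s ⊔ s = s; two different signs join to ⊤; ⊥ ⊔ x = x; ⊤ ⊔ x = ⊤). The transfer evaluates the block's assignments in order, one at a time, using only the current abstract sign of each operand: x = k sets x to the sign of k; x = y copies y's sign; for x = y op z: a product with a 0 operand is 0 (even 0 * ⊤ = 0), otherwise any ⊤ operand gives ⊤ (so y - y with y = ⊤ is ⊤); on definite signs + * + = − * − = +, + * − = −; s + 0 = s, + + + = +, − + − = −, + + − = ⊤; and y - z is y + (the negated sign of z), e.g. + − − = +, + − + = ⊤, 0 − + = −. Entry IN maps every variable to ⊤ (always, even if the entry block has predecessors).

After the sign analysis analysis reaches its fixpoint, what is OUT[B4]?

Fixpoint table:
  B0:   IN=(all ⊤)   OUT=(all ⊤)
  B1:   IN=(all ⊤)   OUT=(all ⊤)
  B2:   IN=(all ⊤)   OUT=(all ⊤)
  B3:   IN=(all ⊤)   OUT={e:+; rest ⊤}
  B4:   IN={e:+; rest ⊤}   OUT={b:-, e:+; rest ⊤}
  B5:   IN={b:-, e:+; rest ⊤}   OUT={b:+, e:+; rest ⊤}
  B6:   IN={b:+, e:+; rest ⊤}   OUT={b:+, e:+; rest ⊤}
  B7:   IN={b:+, e:+; rest ⊤}   OUT={b:+; rest ⊤}
  B8:   IN={b:+; rest ⊤}   OUT={b:+; rest ⊤}

Merge at B4: IN[B4] = OUT[B3] ⊔ OUT[B6] = {a: ⊤, b: ⊤, c: ⊤, d: ⊤, e: +, f: ⊤}
Applying B4's transfer function to that IN value gives OUT[B4] (row B4 above).

Answer: {a: ⊤, b: -, c: ⊤, d: ⊤, e: +, f: ⊤}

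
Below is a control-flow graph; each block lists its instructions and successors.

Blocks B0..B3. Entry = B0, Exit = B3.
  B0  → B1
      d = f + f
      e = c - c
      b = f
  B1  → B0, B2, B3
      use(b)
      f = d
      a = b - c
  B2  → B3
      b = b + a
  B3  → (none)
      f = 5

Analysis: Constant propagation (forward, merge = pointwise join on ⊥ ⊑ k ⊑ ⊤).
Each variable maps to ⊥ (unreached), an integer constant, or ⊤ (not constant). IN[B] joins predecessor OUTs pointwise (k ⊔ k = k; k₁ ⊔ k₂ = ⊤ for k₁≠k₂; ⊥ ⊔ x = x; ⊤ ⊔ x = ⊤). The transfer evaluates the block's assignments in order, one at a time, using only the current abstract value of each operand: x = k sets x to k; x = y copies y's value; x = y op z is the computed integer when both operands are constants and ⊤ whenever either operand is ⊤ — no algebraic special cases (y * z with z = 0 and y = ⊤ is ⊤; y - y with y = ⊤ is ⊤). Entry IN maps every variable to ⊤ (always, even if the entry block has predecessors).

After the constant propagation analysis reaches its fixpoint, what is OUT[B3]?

Per-block solution:
  B0: | IN=(all ⊤) | OUT=(all ⊤)
  B1: | IN=(all ⊤) | OUT=(all ⊤)
  B2: | IN=(all ⊤) | OUT=(all ⊤)
  B3: | IN=(all ⊤) | OUT={f:5; rest ⊤}

Merge at B3: IN[B3] = OUT[B1] ⊔ OUT[B2] = {a: ⊤, b: ⊤, c: ⊤, d: ⊤, e: ⊤, f: ⊤}
Applying B3's transfer function to that IN value gives OUT[B3] (row B3 above).

Answer: {a: ⊤, b: ⊤, c: ⊤, d: ⊤, e: ⊤, f: 5}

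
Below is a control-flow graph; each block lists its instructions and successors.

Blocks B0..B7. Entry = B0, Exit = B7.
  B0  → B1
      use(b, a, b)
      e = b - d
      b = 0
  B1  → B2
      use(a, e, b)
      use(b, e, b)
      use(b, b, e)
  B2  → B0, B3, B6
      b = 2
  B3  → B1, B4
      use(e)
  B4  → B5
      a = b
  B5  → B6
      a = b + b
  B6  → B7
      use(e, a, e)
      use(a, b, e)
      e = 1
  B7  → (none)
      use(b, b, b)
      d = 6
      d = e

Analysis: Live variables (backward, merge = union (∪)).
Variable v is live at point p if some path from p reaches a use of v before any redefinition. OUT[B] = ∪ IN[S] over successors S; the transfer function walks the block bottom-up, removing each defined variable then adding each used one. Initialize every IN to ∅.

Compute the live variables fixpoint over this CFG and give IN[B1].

Answer: {a, b, d, e}

Derivation:
Converged values:
  B0:   IN={a, b, d}   OUT={a, b, d, e}
  B1:   IN={a, b, d, e}   OUT={a, d, e}
  B2:   IN={a, d, e}   OUT={a, b, d, e}
  B3:   IN={a, b, d, e}   OUT={a, b, d, e}
  B4:   IN={b, e}   OUT={b, e}
  B5:   IN={b, e}   OUT={a, b, e}
  B6:   IN={a, b, e}   OUT={b, e}
  B7:   IN={b, e}   OUT={}

Merge at B1: OUT[B1] = IN[B2] = {a, d, e}
Applying B1's transfer function to that OUT value gives IN[B1] (row B1 above).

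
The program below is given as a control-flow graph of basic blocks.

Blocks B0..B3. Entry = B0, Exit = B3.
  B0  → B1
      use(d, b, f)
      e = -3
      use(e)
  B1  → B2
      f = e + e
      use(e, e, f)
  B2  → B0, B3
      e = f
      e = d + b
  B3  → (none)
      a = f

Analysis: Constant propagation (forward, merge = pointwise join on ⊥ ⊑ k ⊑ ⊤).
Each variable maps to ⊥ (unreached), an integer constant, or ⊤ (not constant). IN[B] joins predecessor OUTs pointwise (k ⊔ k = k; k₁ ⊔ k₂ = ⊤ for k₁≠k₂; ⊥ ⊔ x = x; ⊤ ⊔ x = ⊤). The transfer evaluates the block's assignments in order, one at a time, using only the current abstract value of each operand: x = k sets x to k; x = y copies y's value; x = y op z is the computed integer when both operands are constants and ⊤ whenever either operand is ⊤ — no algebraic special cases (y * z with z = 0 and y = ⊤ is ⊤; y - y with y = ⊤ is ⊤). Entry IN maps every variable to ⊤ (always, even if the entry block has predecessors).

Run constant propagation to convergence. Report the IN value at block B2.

Answer: {a: ⊤, b: ⊤, c: ⊤, d: ⊤, e: -3, f: -6}

Working:
Converged values:
  B0:  IN=(all ⊤)  OUT={e:-3; rest ⊤}
  B1:  IN={e:-3; rest ⊤}  OUT={e:-3, f:-6; rest ⊤}
  B2:  IN={e:-3, f:-6; rest ⊤}  OUT={f:-6; rest ⊤}
  B3:  IN={f:-6; rest ⊤}  OUT={a:-6, f:-6; rest ⊤}

Merge at B2: IN[B2] = OUT[B1] = {a: ⊤, b: ⊤, c: ⊤, d: ⊤, e: -3, f: -6}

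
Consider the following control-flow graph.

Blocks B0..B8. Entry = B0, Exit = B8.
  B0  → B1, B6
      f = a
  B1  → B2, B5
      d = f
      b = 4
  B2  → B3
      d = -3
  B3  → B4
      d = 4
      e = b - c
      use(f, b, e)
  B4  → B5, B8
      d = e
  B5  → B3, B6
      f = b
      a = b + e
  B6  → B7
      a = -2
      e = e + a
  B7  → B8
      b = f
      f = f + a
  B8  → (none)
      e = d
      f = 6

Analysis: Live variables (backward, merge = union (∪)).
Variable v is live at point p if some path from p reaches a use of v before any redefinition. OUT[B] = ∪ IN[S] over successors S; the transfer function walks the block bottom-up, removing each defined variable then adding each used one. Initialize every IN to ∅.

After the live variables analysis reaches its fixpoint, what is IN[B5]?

Answer: {b, c, d, e}

Derivation:
Converged values:
  B0:   IN={a, c, d, e}   OUT={c, d, e, f}
  B1:   IN={c, e, f}   OUT={b, c, d, e, f}
  B2:   IN={b, c, f}   OUT={b, c, f}
  B3:   IN={b, c, f}   OUT={b, c, e}
  B4:   IN={b, c, e}   OUT={b, c, d, e}
  B5:   IN={b, c, d, e}   OUT={b, c, d, e, f}
  B6:   IN={d, e, f}   OUT={a, d, f}
  B7:   IN={a, d, f}   OUT={d}
  B8:   IN={d}   OUT={}

Merge at B5: OUT[B5] = IN[B3] ⊔ IN[B6] = {b, c, d, e, f}
Applying B5's transfer function to that OUT value gives IN[B5] (row B5 above).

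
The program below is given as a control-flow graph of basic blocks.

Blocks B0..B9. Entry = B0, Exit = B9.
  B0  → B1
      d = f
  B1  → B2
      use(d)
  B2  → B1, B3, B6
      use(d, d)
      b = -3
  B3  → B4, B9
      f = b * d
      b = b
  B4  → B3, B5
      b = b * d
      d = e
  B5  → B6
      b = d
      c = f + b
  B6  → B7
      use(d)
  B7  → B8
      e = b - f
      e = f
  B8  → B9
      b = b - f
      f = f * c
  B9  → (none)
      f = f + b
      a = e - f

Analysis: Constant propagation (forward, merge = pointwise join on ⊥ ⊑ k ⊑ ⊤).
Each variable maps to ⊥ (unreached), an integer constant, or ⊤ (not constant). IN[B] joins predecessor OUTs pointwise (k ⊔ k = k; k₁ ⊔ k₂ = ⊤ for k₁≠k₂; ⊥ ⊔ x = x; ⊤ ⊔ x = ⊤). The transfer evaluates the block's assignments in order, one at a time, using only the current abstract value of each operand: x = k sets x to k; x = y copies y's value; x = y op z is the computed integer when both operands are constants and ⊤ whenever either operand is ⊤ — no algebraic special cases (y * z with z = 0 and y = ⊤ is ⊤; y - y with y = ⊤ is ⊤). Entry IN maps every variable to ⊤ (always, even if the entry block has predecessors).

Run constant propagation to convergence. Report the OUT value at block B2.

Per-block solution:
  B0: | IN=(all ⊤) | OUT=(all ⊤)
  B1: | IN=(all ⊤) | OUT=(all ⊤)
  B2: | IN=(all ⊤) | OUT={b:-3; rest ⊤}
  B3: | IN=(all ⊤) | OUT=(all ⊤)
  B4: | IN=(all ⊤) | OUT=(all ⊤)
  B5: | IN=(all ⊤) | OUT=(all ⊤)
  B6: | IN=(all ⊤) | OUT=(all ⊤)
  B7: | IN=(all ⊤) | OUT=(all ⊤)
  B8: | IN=(all ⊤) | OUT=(all ⊤)
  B9: | IN=(all ⊤) | OUT=(all ⊤)

Merge at B2: IN[B2] = OUT[B1] = {a: ⊤, b: ⊤, c: ⊤, d: ⊤, e: ⊤, f: ⊤}
Applying B2's transfer function to that IN value gives OUT[B2] (row B2 above).

Answer: {a: ⊤, b: -3, c: ⊤, d: ⊤, e: ⊤, f: ⊤}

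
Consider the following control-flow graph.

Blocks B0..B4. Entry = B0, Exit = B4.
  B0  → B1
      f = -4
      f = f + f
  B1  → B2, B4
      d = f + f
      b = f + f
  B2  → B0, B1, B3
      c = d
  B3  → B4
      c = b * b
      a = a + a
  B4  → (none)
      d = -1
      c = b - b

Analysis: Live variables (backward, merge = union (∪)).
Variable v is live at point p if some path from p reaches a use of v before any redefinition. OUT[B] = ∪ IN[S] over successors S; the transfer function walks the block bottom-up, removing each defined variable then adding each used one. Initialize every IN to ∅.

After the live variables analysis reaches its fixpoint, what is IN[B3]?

Per-block solution:
  B0:   IN={a}   OUT={a, f}
  B1:   IN={a, f}   OUT={a, b, d, f}
  B2:   IN={a, b, d, f}   OUT={a, b, f}
  B3:   IN={a, b}   OUT={b}
  B4:   IN={b}   OUT={}

Merge at B3: OUT[B3] = IN[B4] = {b}
Applying B3's transfer function to that OUT value gives IN[B3] (row B3 above).

Answer: {a, b}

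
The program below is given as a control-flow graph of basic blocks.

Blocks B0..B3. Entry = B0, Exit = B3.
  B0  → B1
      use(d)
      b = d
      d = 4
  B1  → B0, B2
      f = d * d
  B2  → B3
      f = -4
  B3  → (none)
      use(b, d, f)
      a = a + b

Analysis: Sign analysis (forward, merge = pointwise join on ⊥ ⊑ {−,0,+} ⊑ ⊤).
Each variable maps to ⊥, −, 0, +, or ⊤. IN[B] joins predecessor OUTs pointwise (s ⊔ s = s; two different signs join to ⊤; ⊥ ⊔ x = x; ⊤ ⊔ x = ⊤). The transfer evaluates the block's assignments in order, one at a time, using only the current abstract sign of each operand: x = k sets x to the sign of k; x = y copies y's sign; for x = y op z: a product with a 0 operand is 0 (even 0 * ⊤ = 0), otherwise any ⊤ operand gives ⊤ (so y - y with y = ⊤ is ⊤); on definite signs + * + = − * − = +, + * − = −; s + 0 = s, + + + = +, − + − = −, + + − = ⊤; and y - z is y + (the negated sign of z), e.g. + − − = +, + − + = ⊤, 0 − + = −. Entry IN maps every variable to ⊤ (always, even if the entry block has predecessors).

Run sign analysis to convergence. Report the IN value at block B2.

Fixpoint table:
  B0:  IN=(all ⊤)  OUT={d:+; rest ⊤}
  B1:  IN={d:+; rest ⊤}  OUT={d:+, f:+; rest ⊤}
  B2:  IN={d:+, f:+; rest ⊤}  OUT={d:+, f:-; rest ⊤}
  B3:  IN={d:+, f:-; rest ⊤}  OUT={d:+, f:-; rest ⊤}

Merge at B2: IN[B2] = OUT[B1] = {a: ⊤, b: ⊤, c: ⊤, d: +, e: ⊤, f: +}

Answer: {a: ⊤, b: ⊤, c: ⊤, d: +, e: ⊤, f: +}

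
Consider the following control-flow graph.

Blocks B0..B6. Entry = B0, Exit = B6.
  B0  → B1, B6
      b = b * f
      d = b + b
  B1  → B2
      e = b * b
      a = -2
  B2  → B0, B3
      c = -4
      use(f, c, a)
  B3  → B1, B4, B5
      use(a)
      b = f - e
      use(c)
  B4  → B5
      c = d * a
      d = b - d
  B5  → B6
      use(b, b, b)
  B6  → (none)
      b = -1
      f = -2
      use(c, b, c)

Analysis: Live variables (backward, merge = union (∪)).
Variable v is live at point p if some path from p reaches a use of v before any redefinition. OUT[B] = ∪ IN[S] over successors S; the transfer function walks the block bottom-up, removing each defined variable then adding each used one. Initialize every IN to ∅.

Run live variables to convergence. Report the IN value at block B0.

Per-block solution:
  B0:   IN={b, c, f}   OUT={b, c, d, f}
  B1:   IN={b, d, f}   OUT={a, b, d, e, f}
  B2:   IN={a, b, d, e, f}   OUT={a, b, c, d, e, f}
  B3:   IN={a, c, d, e, f}   OUT={a, b, c, d, f}
  B4:   IN={a, b, d}   OUT={b, c}
  B5:   IN={b, c}   OUT={c}
  B6:   IN={c}   OUT={}

Merge at B0: OUT[B0] = IN[B1] ⊔ IN[B6] = {b, c, d, f}
Applying B0's transfer function to that OUT value gives IN[B0] (row B0 above).

Answer: {b, c, f}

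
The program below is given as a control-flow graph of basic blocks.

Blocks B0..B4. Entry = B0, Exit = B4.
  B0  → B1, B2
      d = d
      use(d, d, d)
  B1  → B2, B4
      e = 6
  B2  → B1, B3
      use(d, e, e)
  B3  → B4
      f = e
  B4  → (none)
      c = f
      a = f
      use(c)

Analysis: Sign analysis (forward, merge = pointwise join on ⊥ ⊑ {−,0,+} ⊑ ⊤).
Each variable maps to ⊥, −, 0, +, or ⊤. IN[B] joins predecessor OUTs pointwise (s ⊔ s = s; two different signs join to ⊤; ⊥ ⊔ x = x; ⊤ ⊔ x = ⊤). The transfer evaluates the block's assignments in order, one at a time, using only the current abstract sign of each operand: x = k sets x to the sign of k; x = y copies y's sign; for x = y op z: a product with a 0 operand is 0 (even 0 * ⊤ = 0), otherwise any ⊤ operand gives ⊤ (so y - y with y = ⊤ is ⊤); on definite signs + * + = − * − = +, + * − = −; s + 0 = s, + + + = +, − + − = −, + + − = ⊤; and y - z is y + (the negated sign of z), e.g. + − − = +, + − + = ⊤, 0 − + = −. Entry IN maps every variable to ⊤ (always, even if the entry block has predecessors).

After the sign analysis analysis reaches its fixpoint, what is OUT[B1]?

Converged values:
  B0: | IN=(all ⊤) | OUT=(all ⊤)
  B1: | IN=(all ⊤) | OUT={e:+; rest ⊤}
  B2: | IN=(all ⊤) | OUT=(all ⊤)
  B3: | IN=(all ⊤) | OUT=(all ⊤)
  B4: | IN=(all ⊤) | OUT=(all ⊤)

Merge at B1: IN[B1] = OUT[B0] ⊔ OUT[B2] = {a: ⊤, b: ⊤, c: ⊤, d: ⊤, e: ⊤, f: ⊤}
Applying B1's transfer function to that IN value gives OUT[B1] (row B1 above).

Answer: {a: ⊤, b: ⊤, c: ⊤, d: ⊤, e: +, f: ⊤}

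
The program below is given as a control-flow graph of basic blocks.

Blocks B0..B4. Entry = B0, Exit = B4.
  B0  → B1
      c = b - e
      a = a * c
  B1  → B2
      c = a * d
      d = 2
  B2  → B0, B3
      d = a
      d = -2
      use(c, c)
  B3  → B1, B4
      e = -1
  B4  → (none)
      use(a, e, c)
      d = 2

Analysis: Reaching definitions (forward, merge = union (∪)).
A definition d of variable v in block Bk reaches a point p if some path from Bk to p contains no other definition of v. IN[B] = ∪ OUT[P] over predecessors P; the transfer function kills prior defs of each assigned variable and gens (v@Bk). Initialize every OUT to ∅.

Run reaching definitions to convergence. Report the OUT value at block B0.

Answer: {a@B0, c@B0, d@B2, e@B3}

Trace:
Per-block solution:
  B0:   IN={a@B0, c@B1, d@B2, e@B3}   OUT={a@B0, c@B0, d@B2, e@B3}
  B1:   IN={a@B0, c@B0, c@B1, d@B2, e@B3}   OUT={a@B0, c@B1, d@B1, e@B3}
  B2:   IN={a@B0, c@B1, d@B1, e@B3}   OUT={a@B0, c@B1, d@B2, e@B3}
  B3:   IN={a@B0, c@B1, d@B2, e@B3}   OUT={a@B0, c@B1, d@B2, e@B3}
  B4:   IN={a@B0, c@B1, d@B2, e@B3}   OUT={a@B0, c@B1, d@B4, e@B3}

Merge at B0 (entry node, so the boundary value {} is joined with the incoming edge(s)): IN[B0] = {} ⊔ OUT[B2] = {a@B0, c@B1, d@B2, e@B3}
Applying B0's transfer function to that IN value gives OUT[B0] (row B0 above).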